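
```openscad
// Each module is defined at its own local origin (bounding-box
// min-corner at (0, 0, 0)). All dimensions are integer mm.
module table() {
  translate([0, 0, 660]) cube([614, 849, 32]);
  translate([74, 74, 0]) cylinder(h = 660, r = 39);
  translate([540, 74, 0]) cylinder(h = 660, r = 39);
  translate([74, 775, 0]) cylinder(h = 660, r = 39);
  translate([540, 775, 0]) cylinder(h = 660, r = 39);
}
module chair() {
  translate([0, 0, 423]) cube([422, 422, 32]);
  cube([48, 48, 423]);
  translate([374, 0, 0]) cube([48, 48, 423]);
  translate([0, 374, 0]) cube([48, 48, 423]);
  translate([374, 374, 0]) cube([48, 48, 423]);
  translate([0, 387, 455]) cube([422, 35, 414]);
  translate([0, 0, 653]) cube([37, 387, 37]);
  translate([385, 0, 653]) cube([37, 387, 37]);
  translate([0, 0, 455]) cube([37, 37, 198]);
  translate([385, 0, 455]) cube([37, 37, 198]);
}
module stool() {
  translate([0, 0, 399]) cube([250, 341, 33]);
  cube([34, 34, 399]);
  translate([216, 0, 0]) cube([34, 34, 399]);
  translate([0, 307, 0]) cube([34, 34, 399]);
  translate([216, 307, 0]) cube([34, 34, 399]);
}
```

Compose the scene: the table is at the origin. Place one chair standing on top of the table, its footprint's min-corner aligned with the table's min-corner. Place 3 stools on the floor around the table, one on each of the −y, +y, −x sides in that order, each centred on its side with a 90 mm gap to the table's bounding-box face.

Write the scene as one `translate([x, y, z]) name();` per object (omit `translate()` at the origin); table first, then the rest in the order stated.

table();
translate([0, 0, 692]) chair();
translate([182, -431, 0]) stool();
translate([182, 939, 0]) stool();
translate([-340, 254, 0]) stool();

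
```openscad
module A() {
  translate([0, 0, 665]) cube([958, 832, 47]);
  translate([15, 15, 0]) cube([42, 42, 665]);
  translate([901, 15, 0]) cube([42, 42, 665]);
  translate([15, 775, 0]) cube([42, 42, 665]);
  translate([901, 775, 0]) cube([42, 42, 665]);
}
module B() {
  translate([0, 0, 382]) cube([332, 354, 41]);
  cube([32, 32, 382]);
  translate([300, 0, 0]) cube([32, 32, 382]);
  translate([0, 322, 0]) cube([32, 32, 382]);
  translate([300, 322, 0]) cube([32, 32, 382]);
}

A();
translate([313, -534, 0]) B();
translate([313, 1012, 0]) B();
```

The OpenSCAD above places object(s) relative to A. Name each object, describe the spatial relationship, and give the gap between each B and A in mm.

Each stool's nearest face is 180 mm from the table's bounding box.

A is a table. B is a stool. Two stools sit around the table at the −y, +y sides. The gap between each stool and the table is 180 mm.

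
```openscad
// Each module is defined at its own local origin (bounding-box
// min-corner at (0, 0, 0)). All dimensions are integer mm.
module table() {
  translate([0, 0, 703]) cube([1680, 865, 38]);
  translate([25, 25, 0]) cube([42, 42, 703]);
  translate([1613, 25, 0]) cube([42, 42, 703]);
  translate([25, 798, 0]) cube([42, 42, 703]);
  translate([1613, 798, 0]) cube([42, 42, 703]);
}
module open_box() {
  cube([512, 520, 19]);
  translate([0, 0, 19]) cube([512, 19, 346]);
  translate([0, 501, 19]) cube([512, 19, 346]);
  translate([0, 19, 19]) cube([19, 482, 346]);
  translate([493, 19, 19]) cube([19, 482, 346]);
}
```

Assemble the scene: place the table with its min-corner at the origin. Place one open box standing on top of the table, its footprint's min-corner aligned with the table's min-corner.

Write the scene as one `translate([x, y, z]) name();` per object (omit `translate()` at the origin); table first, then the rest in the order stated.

table();
translate([0, 0, 741]) open_box();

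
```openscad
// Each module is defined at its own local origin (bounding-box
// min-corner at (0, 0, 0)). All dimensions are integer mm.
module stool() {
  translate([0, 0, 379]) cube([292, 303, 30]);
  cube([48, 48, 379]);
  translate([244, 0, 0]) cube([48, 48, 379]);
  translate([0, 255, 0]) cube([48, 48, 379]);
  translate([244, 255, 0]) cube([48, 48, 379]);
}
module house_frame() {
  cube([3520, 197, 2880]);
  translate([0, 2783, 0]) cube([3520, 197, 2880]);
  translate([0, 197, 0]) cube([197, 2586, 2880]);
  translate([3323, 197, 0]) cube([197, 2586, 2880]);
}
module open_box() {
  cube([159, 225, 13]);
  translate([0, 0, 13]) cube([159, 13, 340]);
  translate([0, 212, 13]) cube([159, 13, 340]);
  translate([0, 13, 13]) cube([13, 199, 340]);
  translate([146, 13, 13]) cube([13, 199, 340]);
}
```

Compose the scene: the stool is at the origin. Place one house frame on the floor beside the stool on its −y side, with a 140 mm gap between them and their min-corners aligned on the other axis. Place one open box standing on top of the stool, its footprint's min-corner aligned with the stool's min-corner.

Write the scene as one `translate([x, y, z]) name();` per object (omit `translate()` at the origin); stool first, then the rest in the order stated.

stool();
translate([0, -3120, 0]) house_frame();
translate([0, 0, 409]) open_box();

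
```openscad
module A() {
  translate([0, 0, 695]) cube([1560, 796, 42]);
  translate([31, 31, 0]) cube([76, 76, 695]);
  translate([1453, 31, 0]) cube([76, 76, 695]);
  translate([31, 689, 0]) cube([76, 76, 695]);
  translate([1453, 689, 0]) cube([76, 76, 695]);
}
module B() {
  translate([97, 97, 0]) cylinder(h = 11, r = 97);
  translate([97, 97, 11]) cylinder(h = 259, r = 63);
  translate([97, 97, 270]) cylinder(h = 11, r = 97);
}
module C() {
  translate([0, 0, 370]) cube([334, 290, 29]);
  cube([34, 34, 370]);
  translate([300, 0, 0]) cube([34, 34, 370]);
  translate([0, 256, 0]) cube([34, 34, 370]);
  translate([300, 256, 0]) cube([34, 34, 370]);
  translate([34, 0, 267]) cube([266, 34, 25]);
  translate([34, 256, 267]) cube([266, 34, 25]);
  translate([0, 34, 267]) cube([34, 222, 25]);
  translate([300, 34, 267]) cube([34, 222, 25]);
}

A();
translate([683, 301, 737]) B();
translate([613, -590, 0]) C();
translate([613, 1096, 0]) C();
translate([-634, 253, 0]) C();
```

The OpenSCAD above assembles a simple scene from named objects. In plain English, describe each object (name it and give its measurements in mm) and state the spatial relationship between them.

A is a table with a 1560×796 mm rectangular top, 42 mm thick, top surface at z = 737 mm, supported by four 76×76 mm square legs, each inset 31 mm from the nearest pair of top edges, running from the floor.

B is a spool: two coaxial disc flanges of radius 97 mm and thickness 11 mm, joined by a core cylinder of radius 63 mm and height 259 mm. The lower flange rests on z = 0 and the three cylinders share a vertical axis.

C is a simple wooden stool: a rectangular seat 334 mm (x) by 290 mm (y), 29 mm thick, top face at z = 399 mm, on four square legs, each 34×34 mm in cross-section. The legs rest on z = 0, each flush with a corner of the seat. Four stretchers, 34 mm wide and 25 mm tall, connect adjacent legs with their undersides at z = 267 mm, each running between the inner faces of the legs it joins and aligned with the legs' outer faces on the other axis.

The spool is on top of the table, centred. Three stools sit around the table at the −y, +y, −x sides.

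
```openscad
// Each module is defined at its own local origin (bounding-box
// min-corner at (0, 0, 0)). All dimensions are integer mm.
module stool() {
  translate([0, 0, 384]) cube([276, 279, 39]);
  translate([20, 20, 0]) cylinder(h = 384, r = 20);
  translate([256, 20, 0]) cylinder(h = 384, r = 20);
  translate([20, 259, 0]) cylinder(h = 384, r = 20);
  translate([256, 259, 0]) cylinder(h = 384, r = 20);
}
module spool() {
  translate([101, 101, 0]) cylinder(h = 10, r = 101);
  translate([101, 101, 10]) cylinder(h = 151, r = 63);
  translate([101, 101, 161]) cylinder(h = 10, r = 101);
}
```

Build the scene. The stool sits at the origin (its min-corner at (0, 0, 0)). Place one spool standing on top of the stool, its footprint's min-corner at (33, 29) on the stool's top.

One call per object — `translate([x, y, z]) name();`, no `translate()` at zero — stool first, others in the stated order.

stool();
translate([33, 29, 423]) spool();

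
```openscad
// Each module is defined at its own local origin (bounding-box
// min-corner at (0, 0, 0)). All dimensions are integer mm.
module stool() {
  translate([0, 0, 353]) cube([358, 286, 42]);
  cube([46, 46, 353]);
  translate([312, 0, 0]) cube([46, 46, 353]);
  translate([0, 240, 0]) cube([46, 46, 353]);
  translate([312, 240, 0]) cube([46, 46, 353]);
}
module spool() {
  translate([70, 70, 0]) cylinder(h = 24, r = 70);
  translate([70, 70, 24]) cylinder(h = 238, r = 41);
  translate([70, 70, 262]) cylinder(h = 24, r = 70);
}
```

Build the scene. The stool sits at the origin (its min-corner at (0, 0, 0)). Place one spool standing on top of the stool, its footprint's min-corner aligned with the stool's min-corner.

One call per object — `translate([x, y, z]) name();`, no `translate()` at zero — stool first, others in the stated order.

stool();
translate([0, 0, 395]) spool();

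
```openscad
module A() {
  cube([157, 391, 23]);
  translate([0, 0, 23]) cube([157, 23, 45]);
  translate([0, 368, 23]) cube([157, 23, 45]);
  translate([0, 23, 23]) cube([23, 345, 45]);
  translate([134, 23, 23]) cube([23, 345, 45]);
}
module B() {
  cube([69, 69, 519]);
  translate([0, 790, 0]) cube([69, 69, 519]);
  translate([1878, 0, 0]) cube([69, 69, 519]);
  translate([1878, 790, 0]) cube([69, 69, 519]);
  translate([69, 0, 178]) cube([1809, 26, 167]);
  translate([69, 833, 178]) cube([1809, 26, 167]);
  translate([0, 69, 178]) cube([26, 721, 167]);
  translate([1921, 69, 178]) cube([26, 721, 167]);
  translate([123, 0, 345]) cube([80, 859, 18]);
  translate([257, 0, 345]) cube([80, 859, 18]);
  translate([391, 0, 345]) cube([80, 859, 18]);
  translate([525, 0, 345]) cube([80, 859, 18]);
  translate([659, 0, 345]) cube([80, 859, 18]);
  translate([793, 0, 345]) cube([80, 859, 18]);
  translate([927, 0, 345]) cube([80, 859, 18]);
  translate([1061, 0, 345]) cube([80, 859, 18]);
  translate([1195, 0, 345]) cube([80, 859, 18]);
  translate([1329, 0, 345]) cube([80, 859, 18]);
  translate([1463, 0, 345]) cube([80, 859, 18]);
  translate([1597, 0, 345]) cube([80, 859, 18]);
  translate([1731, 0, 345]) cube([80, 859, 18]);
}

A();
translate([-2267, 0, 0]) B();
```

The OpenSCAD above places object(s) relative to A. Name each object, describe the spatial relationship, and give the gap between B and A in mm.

A is an open box. B is a bed frame. The bed frame is on the floor beside the open box on its −x side. The gap between the bed frame and the open box is 320 mm.

The bed frame's nearest face is 320 mm from the open box's −x face.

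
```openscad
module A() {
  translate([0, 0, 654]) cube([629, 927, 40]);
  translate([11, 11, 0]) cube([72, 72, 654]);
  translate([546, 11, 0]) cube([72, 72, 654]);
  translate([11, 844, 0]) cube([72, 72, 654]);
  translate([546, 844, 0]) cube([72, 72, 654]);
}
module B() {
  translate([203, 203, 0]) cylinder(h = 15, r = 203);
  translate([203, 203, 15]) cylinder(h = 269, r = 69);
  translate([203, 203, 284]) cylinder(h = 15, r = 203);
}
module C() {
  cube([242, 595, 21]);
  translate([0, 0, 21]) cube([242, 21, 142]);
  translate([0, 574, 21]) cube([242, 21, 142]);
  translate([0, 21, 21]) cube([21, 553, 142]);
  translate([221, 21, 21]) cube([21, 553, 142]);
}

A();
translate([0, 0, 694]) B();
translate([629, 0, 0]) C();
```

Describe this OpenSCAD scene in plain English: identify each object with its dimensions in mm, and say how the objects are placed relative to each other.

A is a table with a 629×927 mm rectangular top, 40 mm thick, top surface at z = 694 mm, supported by four 72×72 mm square legs, each inset 11 mm from the nearest pair of top edges, running from the floor.

B is a spool: two coaxial disc flanges of radius 203 mm and thickness 15 mm, joined by a core cylinder of radius 69 mm and height 269 mm. The lower flange rests on z = 0 and the three cylinders share a vertical axis.

C is an open storage box with external size 242×595×163 mm and wall thickness 21 mm (the base is also 21 mm thick). The base covers the whole footprint; the four walls stand on the base, with the y-facing walls full-width and the x-facing walls fitting between their inner faces.

The spool is on top of the table. The open box is against the table's +x side, with their −y faces flush.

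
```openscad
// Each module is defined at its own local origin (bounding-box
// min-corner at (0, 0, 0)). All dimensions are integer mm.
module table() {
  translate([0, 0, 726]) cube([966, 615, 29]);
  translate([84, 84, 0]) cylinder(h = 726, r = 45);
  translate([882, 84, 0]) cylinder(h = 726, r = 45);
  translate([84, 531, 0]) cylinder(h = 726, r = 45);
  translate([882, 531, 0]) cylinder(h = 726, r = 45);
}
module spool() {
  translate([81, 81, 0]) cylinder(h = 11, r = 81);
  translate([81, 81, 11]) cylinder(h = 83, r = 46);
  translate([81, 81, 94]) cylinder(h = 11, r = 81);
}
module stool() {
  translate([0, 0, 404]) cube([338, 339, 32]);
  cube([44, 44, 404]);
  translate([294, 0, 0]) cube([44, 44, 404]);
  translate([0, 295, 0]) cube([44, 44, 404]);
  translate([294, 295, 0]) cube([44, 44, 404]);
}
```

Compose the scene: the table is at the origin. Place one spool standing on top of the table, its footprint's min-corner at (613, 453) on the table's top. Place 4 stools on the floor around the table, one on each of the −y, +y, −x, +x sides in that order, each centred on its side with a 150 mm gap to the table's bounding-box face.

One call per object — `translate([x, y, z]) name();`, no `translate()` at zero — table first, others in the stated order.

table();
translate([613, 453, 755]) spool();
translate([314, -489, 0]) stool();
translate([314, 765, 0]) stool();
translate([-488, 138, 0]) stool();
translate([1116, 138, 0]) stool();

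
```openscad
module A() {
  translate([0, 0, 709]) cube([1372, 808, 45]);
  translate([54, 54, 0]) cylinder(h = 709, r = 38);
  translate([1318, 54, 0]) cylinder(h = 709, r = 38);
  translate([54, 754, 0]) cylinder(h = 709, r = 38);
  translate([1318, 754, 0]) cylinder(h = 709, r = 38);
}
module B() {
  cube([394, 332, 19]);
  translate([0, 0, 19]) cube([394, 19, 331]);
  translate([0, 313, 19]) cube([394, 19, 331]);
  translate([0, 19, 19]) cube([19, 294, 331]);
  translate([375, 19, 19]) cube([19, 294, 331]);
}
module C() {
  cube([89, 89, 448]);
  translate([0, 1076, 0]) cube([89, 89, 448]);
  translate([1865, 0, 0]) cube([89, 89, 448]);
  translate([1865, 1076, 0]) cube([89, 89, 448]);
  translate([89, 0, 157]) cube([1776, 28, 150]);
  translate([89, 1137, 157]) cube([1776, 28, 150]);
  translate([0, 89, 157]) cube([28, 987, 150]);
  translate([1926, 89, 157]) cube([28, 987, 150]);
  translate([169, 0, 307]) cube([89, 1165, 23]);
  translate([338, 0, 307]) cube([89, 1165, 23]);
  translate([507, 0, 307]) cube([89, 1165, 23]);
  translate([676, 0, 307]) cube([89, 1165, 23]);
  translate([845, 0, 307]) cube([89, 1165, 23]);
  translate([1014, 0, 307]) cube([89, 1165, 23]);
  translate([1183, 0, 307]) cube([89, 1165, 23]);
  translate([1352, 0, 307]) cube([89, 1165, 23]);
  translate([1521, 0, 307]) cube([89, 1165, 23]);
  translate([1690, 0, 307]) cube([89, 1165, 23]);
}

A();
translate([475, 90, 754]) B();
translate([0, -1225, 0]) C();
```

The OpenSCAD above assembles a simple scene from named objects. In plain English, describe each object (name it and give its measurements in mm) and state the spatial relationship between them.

A is a table: top 1372 mm (x) × 808 mm (y), 45 mm thick, upper face at z = 754 mm, on four round legs of 76 mm diameter, each leg's bounding box inset 16 mm from the nearest pair of top edges, running from z = 0 to the bottom of the top.

B is an open-topped rectangular box: outside dimensions 394×332×350 mm, with a uniform wall and base thickness of 19 mm. The base is a full 394×332 slab on the floor; four walls sit on top of the base. The front and back walls (the −y and +y sides) span the full width; the two side walls fit between them.

C is a bed frame 1954 mm long (x) by 1165 mm wide (y). Four 89×89 mm corner posts, 448 mm tall, at the corners of the footprint. Four rails of 28 mm thickness and 150 mm height run between adjacent posts with their undersides at z = 157 mm, their outer faces flush with the outside of the frame (the two x-running rails run between the posts' inner faces; the two y-running rails run between the posts' inner faces). 10 slats, each 89 mm wide (x) and 23 mm thick, lie across the top of the two x-running rails, running the full 1165 mm width of the frame in y; the slats are evenly spaced along x between the inner faces of the end posts with equal gaps (rounded down to the nearest mm) at the −x end and between each pair — any rounding remainder accumulates at the +x end.

The open box is on top of the table. The bed frame is on the floor beside the table on its −y side.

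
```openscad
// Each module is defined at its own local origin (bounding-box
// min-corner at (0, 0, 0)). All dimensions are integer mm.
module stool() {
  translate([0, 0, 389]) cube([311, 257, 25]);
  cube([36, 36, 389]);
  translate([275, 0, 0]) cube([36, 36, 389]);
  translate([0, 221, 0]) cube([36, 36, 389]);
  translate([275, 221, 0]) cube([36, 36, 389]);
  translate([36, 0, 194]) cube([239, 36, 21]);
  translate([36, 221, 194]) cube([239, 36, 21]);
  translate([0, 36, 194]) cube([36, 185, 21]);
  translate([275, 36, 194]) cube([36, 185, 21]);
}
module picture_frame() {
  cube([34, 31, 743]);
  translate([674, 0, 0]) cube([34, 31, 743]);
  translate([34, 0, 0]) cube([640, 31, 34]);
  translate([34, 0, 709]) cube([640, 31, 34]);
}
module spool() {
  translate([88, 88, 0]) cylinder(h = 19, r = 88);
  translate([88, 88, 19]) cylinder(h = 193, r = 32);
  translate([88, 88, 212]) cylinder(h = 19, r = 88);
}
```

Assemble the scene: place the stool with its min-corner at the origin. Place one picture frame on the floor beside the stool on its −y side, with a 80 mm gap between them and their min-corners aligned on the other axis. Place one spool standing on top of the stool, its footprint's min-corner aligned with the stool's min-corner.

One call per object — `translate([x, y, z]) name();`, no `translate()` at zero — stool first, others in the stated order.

stool();
translate([0, -111, 0]) picture_frame();
translate([0, 0, 414]) spool();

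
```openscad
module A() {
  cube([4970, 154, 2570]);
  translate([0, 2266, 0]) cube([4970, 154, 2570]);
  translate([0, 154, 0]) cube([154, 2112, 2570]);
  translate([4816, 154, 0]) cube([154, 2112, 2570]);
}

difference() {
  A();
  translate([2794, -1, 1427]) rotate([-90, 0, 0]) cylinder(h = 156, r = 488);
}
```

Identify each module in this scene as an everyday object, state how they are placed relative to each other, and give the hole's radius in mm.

A is a house frame. The house frame has a circular hole through its front wall. The hole's radius is 488 mm.

The subtracted cylinder has r = 488 mm.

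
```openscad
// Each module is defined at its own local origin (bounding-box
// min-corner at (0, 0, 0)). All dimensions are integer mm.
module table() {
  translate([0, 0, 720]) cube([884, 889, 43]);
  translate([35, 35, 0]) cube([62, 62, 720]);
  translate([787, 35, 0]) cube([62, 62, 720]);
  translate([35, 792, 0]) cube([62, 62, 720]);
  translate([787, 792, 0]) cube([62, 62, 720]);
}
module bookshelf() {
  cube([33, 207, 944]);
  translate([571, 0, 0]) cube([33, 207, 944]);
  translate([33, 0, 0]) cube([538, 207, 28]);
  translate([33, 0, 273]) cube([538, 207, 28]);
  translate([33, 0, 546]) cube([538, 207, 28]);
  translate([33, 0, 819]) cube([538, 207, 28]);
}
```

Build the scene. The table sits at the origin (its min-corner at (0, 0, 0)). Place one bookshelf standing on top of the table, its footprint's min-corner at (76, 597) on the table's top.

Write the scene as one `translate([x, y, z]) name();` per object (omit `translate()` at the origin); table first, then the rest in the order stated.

table();
translate([76, 597, 763]) bookshelf();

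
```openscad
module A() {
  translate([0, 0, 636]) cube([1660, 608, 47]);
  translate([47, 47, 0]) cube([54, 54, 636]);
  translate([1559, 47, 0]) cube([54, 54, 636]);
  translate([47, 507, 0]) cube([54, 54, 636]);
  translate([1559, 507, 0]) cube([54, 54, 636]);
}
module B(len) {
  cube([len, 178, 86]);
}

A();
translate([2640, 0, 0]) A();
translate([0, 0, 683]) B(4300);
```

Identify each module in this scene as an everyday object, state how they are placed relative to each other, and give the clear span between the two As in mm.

Second table starts at x = 2640; first ends at x = 1660; clear span = 2640 − 1660 = 980 mm.

A is a table. B is a beam. A beam spans the tops of two tables. The clear span between the two tables is 980 mm.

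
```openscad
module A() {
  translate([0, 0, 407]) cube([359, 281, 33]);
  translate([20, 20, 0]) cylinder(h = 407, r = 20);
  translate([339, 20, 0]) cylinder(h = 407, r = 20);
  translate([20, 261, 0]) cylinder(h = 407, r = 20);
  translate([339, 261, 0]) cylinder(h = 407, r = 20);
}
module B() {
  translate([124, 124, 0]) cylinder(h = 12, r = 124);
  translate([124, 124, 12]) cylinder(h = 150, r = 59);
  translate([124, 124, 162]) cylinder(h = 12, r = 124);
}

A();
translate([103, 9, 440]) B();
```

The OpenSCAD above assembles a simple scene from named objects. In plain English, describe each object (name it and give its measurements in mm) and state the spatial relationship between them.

A is a simple wooden stool: a rectangular seat 359 mm (x) by 281 mm (y), 33 mm thick, top face at z = 440 mm, on four round legs, each 40 mm in diameter. The legs rest on z = 0, each leg's axis is inset half a diameter from the nearest pair of seat edges (so the leg's bounding box is flush with the corner).

B is a spool: two coaxial disc flanges of radius 124 mm and thickness 12 mm, joined by a core cylinder of radius 59 mm and height 150 mm. The lower flange rests on z = 0 and the three cylinders share a vertical axis.

The spool is on top of the stool.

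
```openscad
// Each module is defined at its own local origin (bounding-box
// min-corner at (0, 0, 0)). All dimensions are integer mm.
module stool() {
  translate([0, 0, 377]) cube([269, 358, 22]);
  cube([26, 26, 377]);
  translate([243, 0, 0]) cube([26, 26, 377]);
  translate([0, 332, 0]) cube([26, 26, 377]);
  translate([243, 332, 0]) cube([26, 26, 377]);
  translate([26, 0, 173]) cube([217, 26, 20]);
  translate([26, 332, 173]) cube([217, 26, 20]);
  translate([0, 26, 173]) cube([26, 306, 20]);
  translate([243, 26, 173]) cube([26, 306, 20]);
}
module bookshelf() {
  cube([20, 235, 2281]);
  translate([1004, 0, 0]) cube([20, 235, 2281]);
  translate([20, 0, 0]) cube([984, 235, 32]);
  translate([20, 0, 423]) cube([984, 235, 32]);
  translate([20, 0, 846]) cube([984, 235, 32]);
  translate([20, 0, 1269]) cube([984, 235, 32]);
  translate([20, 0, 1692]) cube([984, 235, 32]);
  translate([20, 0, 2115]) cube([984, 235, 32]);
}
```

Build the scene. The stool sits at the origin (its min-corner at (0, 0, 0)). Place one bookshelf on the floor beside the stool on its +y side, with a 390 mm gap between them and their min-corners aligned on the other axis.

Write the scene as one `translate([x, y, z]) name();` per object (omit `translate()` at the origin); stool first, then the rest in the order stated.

stool();
translate([0, 748, 0]) bookshelf();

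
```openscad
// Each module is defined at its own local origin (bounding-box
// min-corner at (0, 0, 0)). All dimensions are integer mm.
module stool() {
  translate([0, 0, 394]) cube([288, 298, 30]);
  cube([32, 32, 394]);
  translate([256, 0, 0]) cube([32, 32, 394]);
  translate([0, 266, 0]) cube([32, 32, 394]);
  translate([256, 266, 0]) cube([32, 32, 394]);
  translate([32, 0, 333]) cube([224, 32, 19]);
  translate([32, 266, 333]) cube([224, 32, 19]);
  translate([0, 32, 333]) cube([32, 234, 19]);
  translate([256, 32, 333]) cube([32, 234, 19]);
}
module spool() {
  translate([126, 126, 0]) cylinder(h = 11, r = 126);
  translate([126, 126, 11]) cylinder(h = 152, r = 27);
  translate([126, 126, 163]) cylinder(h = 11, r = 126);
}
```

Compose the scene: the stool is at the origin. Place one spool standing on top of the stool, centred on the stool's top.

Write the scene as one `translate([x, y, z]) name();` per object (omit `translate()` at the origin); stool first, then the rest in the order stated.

stool();
translate([18, 23, 424]) spool();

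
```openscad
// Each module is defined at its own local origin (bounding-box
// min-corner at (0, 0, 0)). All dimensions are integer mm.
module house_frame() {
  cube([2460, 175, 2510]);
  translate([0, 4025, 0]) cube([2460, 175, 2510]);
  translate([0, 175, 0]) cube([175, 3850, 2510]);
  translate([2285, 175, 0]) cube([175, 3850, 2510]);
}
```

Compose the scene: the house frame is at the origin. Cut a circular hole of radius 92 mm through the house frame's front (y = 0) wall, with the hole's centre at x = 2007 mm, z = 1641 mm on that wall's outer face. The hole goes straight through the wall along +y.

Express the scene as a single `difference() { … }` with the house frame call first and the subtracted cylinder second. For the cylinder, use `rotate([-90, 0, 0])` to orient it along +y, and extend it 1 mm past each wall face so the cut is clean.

difference() {
  house_frame();
  translate([2007, -1, 1641]) rotate([-90, 0, 0]) cylinder(h = 177, r = 92);
}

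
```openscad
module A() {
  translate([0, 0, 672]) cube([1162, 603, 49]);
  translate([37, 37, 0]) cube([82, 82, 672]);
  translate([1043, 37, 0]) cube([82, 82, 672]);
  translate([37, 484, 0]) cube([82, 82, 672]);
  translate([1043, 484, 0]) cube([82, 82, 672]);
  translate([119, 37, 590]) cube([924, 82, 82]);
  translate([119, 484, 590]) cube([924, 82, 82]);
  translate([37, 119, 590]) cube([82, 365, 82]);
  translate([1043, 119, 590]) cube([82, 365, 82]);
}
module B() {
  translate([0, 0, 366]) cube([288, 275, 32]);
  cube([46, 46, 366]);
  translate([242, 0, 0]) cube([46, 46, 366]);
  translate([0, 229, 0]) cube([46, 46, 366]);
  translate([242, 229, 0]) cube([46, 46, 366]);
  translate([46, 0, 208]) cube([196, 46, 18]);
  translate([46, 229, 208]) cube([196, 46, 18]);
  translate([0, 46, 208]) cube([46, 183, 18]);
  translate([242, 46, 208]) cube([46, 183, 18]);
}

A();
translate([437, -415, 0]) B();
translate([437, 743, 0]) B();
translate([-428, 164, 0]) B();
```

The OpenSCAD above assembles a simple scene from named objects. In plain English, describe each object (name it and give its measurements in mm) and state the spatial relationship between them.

A is a rectangular dining table. The top is 1162×603×49 mm with its upper surface at z = 721 mm. It stands on four 82×82 mm square legs, each inset 37 mm from the nearest pair of top edges, running from the floor to the underside of the top. Four apron rails, 82 mm thick and 82 mm tall, run between adjacent legs with their top edges flush with the underside of the top and their outer faces flush with the legs' outer faces.

B is a four-legged stool. The seat is a 288×275×32 mm slab whose top surface is at z = 398 mm; four square legs, each 46×46 mm in cross-section, run from the floor (z = 0) to the underside of the seat, each flush with a corner of the seat. Four stretchers, 46 mm wide and 18 mm tall, connect adjacent legs with their undersides at z = 208 mm, each running between the inner faces of the legs it joins and aligned with the legs' outer faces on the other axis.

Three stools sit around the table at the −y, +y, −x sides.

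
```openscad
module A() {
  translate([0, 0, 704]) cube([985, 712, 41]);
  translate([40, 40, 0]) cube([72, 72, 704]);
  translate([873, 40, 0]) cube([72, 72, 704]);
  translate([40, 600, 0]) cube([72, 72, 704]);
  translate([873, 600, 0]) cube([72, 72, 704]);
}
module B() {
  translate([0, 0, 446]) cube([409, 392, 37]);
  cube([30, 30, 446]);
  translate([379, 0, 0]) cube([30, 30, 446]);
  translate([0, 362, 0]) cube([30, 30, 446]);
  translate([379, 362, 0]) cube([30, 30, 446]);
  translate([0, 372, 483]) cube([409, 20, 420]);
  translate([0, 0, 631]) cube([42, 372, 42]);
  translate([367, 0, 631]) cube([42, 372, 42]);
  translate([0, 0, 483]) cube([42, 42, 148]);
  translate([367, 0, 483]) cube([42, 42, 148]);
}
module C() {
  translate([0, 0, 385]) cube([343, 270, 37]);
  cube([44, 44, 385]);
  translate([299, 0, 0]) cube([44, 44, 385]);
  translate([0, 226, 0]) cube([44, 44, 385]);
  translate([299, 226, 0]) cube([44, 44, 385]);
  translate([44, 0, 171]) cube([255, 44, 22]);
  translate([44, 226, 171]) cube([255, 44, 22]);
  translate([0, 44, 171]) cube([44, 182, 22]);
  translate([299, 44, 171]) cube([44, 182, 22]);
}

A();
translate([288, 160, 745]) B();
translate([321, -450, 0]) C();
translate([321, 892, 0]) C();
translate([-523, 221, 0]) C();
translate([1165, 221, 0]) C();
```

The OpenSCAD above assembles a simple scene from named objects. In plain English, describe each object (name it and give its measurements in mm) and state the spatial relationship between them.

A is a table with a 985×712 mm rectangular top, 41 mm thick, top surface at z = 745 mm, supported by four 72×72 mm square legs, each inset 40 mm from the nearest pair of top edges, running from the floor.

B is a chair: 409×392 mm seat, 37 mm thick, top at z = 483 mm, on four 30 mm square corner legs flush with the seat edges. A 20 mm thick backrest slab spans the full seat width, extending 420 mm above the seat top, its back face flush with the seat's +y edge. Two armrests of 42×42 mm section run along each side from the seat's front edge to the front of the backrest, top faces 190 mm above the seat top and outer faces flush with the seat's x-edges; a 42×42 mm post under the front of each armrest stands on the seat at the front corner.

C is a four-legged stool. The seat is a 343×270×37 mm slab whose top surface is at z = 422 mm; four square legs, each 44×44 mm in cross-section, run from the floor (z = 0) to the underside of the seat, each flush with a corner of the seat. Four stretchers, 44 mm wide and 22 mm tall, connect adjacent legs with their undersides at z = 171 mm, each running between the inner faces of the legs it joins and aligned with the legs' outer faces on the other axis.

The chair is on top of the table, centred. Four stools sit around the table at the −y, +y, −x, +x sides.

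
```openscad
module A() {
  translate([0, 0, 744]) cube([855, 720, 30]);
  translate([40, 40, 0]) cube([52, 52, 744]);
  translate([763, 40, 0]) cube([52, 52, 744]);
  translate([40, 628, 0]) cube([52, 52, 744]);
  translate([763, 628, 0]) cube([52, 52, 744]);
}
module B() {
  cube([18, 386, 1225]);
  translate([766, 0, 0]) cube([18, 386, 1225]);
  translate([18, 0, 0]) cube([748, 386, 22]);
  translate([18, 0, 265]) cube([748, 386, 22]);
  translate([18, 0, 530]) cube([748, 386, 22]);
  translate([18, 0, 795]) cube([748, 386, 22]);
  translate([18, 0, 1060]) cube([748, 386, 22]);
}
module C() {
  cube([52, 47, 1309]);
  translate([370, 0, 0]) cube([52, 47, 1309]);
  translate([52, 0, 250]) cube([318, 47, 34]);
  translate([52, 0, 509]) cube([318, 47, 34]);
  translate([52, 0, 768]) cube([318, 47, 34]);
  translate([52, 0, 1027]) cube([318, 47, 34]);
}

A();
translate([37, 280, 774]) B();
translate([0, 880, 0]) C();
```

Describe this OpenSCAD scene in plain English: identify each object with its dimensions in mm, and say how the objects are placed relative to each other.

A is a rectangular dining table. The top is 855×720×30 mm with its upper surface at z = 774 mm. It stands on four 52×52 mm square legs, each inset 40 mm from the nearest pair of top edges, running from the floor to the underside of the top.

B is a bookshelf 784 mm wide overall, 386 mm deep and 1225 mm tall. The two sides are 18 mm thick vertical panels. 5 horizontal shelves of 22 mm thickness span between the inner faces of the sides; the lowest shelf sits on the floor and shelves are stacked with a clear vertical gap of 243 mm between each pair.

C is a wooden ladder with two side rails of 52×47 mm section and 1309 mm height, set 422 mm apart overall. Between them run 4 rectangular rungs (47 mm deep, 34 mm thick), front faces flush with the rails' −y face. The bottom of the first rung is 250 mm above the floor and each subsequent rung is 259 mm higher than the one below.

The bookshelf is on top of the table. The ladder is on the floor beside the table on its +y side.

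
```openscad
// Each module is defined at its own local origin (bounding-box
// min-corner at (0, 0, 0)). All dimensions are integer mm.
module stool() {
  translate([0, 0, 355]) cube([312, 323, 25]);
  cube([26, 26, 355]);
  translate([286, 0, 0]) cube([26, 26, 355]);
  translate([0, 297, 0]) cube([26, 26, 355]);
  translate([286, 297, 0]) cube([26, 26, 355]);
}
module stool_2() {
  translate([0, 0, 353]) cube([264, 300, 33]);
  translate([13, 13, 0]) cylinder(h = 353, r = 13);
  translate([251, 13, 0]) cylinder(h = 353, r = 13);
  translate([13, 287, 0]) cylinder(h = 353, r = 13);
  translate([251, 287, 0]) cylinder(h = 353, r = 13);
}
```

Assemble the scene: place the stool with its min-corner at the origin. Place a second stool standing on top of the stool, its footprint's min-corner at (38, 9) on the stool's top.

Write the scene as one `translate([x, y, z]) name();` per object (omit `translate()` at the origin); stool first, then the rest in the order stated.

stool();
translate([38, 9, 380]) stool_2();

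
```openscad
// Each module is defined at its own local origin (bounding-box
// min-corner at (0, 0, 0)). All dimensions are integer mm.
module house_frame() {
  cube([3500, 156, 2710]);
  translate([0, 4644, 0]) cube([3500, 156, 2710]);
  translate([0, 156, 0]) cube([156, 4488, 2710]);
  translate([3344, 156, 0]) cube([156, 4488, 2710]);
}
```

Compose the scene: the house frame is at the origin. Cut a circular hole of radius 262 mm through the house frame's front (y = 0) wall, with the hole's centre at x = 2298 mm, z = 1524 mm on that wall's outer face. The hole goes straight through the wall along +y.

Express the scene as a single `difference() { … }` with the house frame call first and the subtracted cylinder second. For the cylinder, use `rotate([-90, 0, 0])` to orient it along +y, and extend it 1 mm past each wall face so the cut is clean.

difference() {
  house_frame();
  translate([2298, -1, 1524]) rotate([-90, 0, 0]) cylinder(h = 158, r = 262);
}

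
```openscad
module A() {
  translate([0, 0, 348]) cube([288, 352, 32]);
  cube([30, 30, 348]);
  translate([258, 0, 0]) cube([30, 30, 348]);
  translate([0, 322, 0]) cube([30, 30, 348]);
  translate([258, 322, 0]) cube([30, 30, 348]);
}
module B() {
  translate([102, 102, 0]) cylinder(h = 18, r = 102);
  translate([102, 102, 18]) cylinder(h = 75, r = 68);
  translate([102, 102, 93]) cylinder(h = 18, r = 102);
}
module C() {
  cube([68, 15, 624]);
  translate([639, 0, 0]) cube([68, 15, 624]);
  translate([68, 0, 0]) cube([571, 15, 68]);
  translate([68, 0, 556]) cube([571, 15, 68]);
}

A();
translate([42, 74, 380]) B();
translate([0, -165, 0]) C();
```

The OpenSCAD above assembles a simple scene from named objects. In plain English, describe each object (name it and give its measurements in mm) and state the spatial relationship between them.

A is a four-legged stool. The seat is 288×352 mm, 32 mm thick, top at z = 380 mm. It stands on four square legs, each 30×30 mm in cross-section, from z = 0 to the seat underside, each flush with a corner of the seat.

B is a spool: two coaxial disc flanges of radius 102 mm and thickness 18 mm, joined by a core cylinder of radius 68 mm and height 75 mm. The lower flange rests on z = 0 and the three cylinders share a vertical axis.

C is a rectangular picture frame lying in the x–z plane (depth along y). The opening is 571 mm wide (x) by 488 mm tall (z), surrounded by a border 68 mm wide on all four sides. The frame is 15 mm deep and is made of two full-height vertical stiles with two horizontal rails fitted between them.

The spool is on top of the stool, centred. The picture frame is on the floor beside the stool on its −y side.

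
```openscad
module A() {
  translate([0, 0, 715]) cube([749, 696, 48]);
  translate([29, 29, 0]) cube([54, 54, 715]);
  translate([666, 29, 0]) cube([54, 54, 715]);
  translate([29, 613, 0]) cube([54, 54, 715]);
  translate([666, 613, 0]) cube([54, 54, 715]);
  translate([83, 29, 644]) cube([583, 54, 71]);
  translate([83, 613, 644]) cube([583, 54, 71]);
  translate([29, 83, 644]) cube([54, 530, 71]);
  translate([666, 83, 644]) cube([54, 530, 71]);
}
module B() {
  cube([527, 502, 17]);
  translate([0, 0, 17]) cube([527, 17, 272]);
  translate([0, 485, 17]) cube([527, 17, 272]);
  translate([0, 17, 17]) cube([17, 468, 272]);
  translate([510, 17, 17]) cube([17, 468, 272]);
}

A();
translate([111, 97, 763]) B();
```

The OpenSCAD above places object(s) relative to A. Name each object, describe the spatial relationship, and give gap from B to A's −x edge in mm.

A is a table. B is an open box. The open box is on top of the table, centred. The gap from the open box to the table's −x edge is 111 mm.

The open box's min-x is at 111; the table's min-x is 0; gap = 111 mm.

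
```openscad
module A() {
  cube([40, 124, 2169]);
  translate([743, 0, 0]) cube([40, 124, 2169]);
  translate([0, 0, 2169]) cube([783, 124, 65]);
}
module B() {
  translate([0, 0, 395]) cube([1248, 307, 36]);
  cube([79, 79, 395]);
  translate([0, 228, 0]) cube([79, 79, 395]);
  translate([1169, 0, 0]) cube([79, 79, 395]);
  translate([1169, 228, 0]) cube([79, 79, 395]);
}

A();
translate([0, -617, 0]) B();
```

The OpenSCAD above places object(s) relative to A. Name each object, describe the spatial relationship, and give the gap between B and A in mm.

A is a door frame. B is a bench. The bench is on the floor beside the door frame on its −y side. The gap between the bench and the door frame is 310 mm.

The bench's nearest face is 310 mm from the door frame's −y face.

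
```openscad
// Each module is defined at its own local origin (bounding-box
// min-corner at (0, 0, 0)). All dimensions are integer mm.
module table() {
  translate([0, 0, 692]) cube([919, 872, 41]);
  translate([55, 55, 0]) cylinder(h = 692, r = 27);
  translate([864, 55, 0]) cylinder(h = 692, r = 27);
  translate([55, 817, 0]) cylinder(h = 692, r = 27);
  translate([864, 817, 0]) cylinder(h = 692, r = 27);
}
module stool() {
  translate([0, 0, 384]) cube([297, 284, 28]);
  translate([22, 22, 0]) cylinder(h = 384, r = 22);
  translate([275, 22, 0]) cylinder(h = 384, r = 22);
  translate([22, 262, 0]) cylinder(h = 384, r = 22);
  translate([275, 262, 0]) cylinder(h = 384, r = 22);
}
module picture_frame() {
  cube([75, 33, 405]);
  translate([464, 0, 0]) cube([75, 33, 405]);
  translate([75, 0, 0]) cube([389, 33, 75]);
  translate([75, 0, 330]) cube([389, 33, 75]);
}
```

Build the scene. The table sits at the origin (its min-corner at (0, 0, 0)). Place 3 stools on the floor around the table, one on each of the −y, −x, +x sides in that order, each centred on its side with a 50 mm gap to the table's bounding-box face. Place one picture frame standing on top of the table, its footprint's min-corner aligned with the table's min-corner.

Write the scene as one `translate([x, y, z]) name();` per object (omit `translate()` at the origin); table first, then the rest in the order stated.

table();
translate([311, -334, 0]) stool();
translate([-347, 294, 0]) stool();
translate([969, 294, 0]) stool();
translate([0, 0, 733]) picture_frame();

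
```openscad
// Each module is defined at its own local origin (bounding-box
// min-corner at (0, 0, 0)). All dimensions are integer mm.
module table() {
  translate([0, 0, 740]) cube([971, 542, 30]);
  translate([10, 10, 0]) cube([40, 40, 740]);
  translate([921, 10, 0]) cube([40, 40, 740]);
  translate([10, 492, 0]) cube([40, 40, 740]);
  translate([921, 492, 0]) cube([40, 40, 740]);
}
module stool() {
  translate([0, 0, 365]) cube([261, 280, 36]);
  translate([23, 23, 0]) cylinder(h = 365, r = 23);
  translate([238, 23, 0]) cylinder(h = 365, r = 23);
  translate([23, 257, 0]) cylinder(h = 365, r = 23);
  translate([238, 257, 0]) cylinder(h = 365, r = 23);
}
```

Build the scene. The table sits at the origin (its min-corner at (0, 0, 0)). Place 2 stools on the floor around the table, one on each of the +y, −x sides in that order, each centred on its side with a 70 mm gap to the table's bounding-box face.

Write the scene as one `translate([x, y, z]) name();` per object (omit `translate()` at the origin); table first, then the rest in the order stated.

table();
translate([355, 612, 0]) stool();
translate([-331, 131, 0]) stool();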